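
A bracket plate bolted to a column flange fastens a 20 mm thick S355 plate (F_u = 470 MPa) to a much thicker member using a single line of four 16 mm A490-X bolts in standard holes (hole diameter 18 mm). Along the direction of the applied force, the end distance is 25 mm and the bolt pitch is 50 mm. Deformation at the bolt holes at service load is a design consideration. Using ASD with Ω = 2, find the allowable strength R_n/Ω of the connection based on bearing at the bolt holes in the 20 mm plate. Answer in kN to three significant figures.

632 kN

Per bolt r_n = 1.2 l_c t F_u ≤ 2.4 d t F_u; upper limit = 2.4 × 16 × 20 × 470 / 1000 = 361 kN.
Edge bolt: l_c = 25 − 18/2 = 16 mm → 1.2 × 16 × 20 × 470 / 1000 = 180.5 → r_n = 180.5 kN.
Interior bolts: l_c = 50 − 18 = 32 mm → 1.2 × 32 × 20 × 470 / 1000 = 361 → r_n = 361 kN.
R_n = 1 × 180.5 + 3 × 361 = 1263 kN.
Allowable strength R_n/Ω = 1263 / 2 = 632 kN.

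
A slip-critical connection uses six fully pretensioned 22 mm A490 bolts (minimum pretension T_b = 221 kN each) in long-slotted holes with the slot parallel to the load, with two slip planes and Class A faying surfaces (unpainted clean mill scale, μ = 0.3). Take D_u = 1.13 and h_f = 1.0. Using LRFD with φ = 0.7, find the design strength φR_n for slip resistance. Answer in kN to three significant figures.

629 kN

R_n = μ · D_u · h_f · T_b · n_s · n_b = 0.3 × 1.13 × 1.0 × 221 × 2 × 6 = 899 kN.
Design strength φR_n = 0.7 × 899 = 629 kN.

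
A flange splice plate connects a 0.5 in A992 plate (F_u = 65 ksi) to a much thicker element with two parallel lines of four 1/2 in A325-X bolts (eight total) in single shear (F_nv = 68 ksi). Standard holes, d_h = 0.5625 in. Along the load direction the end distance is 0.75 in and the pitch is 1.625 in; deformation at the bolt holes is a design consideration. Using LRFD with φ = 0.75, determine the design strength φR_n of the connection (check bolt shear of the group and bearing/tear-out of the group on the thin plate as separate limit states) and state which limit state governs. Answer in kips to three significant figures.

Bolt shear: A_b = π·0.5²/4 = 0.1963 in²; R_n = 68 × 0.1963 × 8 × 1 = 106.8 kips → 0.75 × 106.8 = 80.1 kips.
Bearing (1.2 l_c t F_u ≤ 2.4 d t F_u): upper limit = 2.4·0.5·0.5·65 = 39 kips.
  Edge l_c = 0.75 − 0.5625/2 = 0.4688 → r_n = 18.28 kips; interior l_c = 1.625 − 0.5625 = 1.062 → r_n = 39 kips.
  R_n,bearing = 2·18.28 + 6·39 = 270.6 kips → 0.75 × 270.6 = 203 kips.
Bolt shear governs: 80.1 kips.

80.1 kips (bolt shear governs)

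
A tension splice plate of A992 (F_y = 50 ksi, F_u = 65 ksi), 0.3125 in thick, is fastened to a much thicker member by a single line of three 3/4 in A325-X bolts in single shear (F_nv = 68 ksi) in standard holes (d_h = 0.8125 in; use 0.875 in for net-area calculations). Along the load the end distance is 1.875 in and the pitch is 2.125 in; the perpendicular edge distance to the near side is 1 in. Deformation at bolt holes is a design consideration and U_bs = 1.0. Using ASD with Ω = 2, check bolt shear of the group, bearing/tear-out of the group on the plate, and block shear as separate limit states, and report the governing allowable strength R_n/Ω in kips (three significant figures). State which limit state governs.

Bolt shear: A_b = π·0.75²/4 = 0.4418 in²; R_n = 68 × 0.4418 × 3 × 1 = 90.12 kips → 90.12 / 2 = 45.1 kips.
Bearing: edge l_c = 1.469, r_n = 35.8 kips; interior l_c = 1.312, r_n = 31.99 kips; R_n = 35.8 + 2·31.99 = 99.79 kips → 49.9 kips.
Block shear: A_gv = 1.914, A_nv = 1.23, A_nt = 0.1758 in²; R_n = min(0.6F_uA_nv, 0.6F_yA_gv) + U_bs·F_u·A_nt = 59.41 kips → 29.7 kips.
Block shear governs: 29.7 kips.

29.7 kips (block shear governs)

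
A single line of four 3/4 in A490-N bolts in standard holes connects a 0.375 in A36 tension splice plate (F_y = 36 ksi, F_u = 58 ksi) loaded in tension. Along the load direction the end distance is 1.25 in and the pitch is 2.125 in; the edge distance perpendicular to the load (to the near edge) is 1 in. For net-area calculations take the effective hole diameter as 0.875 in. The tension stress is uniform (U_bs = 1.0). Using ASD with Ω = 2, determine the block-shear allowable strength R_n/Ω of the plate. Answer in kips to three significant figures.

Shear plane L_v = 1.25 + 3·2.125 = 7.625 in; A_gv = 7.625 × 0.375 = 2.859 in².
A_nv = (7.625 − 3.5·0.875) × 0.375 = 1.711 in².
A_nt = (1 − 0.5·0.875) × 0.375 = 0.2109 in².
0.6 F_u A_nv = 59.54 kips; 0.6 F_y A_gv = 61.76 kips → shear rupture governs the shear term.
R_n = 59.54 + 1.0 × 58 × 0.2109 = 71.78 kips.
Allowable strength R_n/Ω = 71.78 / 2 = 35.9 kips.

35.9 kips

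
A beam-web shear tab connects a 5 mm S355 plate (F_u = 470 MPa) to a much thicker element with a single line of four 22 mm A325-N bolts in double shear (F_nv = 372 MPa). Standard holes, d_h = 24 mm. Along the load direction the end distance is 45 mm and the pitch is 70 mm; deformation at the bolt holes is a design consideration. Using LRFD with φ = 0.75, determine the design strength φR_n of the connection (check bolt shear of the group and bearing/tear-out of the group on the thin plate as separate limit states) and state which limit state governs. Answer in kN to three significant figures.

349 kN (bearing governs)

Bolt shear: A_b = π·22²/4 = 380.1 mm²; R_n = 372 × 380.1 × 4 × 2 / 1000 = 1131 kN → 0.75 × 1131 = 848 kN.
Bearing (1.2 l_c t F_u ≤ 2.4 d t F_u): upper limit = 2.4·22·5·470 / 1000 = 124.1 kN.
  Edge l_c = 45 − 24/2 = 33 → r_n = 93.06 kN; interior l_c = 70 − 24 = 46 → r_n = 124.1 kN.
  R_n,bearing = 1·93.06 + 3·124.1 = 465.3 kN → 0.75 × 465.3 = 349 kN.
Bearing governs: 349 kN.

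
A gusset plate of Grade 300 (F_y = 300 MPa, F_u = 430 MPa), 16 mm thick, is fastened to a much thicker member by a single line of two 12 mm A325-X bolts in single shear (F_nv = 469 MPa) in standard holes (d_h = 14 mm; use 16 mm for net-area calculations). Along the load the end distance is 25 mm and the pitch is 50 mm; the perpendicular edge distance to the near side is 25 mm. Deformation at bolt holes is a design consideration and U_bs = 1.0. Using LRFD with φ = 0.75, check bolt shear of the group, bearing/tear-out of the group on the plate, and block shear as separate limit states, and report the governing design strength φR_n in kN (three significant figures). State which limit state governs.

Bolt shear: A_b = π·12²/4 = 113.1 mm²; R_n = 469 × 113.1 × 2 × 1 / 1000 = 106.1 kN → 0.75 × 106.1 = 79.6 kN.
Bearing: edge l_c = 18, r_n = 148.6 kN; interior l_c = 36, r_n = 198.1 kN; R_n = 148.6 + 1·198.1 = 346.8 kN → 260 kN.
Block shear: A_gv = 1200, A_nv = 816, A_nt = 272 mm²; R_n = min(0.6F_uA_nv, 0.6F_yA_gv) + U_bs·F_u·A_nt = 327.5 kN → 246 kN.
Bolt shear governs: 79.6 kN.

79.6 kN (bolt shear governs)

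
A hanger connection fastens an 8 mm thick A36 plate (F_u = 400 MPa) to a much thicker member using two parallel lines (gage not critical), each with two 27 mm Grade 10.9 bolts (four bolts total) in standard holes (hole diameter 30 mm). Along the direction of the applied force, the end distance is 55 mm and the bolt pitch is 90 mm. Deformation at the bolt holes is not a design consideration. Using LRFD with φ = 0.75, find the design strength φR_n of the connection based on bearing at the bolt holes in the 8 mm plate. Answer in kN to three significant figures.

677 kN

Per bolt r_n = 1.5 l_c t F_u ≤ 3.0 d t F_u; upper limit = 3.0 × 27 × 8 × 400 / 1000 = 259.2 kN.
Edge bolt: l_c = 55 − 30/2 = 40 mm → 1.5 × 40 × 8 × 400 / 1000 = 192 → r_n = 192 kN.
Interior bolts: l_c = 90 − 30 = 60 mm → 1.5 × 60 × 8 × 400 / 1000 = 288 → r_n = 259.2 kN.
R_n = 2 × 192 + 2 × 259.2 = 902.4 kN.
Design strength φR_n = 0.75 × 902.4 = 677 kN.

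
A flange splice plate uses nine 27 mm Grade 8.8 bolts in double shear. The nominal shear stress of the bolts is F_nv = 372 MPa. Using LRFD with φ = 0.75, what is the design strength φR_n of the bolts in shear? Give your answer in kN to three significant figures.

A_b = π × 27² / 4 = 572.6 mm².
R_n = F_nv · A_b · n · n_s = 372 × 572.6 × 9 × 2 / 1000 = 3834 kN.
Design strength φR_n = 0.75 × 3834 = 2880 kN.

2880 kN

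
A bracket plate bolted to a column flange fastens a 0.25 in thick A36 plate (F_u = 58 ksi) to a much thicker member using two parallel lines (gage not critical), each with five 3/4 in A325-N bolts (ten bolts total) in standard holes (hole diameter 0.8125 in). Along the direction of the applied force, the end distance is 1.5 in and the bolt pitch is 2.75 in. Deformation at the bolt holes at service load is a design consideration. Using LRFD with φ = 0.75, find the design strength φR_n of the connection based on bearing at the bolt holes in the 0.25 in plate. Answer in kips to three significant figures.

185 kips

Per bolt r_n = 1.2 l_c t F_u ≤ 2.4 d t F_u; upper limit = 2.4 × 0.75 × 0.25 × 58 = 26.1 kips.
Edge bolt: l_c = 1.5 − 0.8125/2 = 1.094 in → 1.2 × 1.094 × 0.25 × 58 = 19.03 → r_n = 19.03 kips.
Interior bolts: l_c = 2.75 − 0.8125 = 1.938 in → 1.2 × 1.938 × 0.25 × 58 = 33.71 → r_n = 26.1 kips.
R_n = 2 × 19.03 + 8 × 26.1 = 246.9 kips.
Design strength φR_n = 0.75 × 246.9 = 185 kips.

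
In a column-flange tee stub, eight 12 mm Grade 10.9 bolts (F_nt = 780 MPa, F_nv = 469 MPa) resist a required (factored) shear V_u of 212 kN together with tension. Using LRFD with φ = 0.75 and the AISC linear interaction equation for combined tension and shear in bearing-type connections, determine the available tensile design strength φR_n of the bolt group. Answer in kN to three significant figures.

A_b = π·12²/4 = 113.1 mm²; f_rv = 212 × 1000 / (8 × 113.1) = 234.3 MPa.
F'_nt = 1.3 F_nt − (F_nt / φF_nv) f_rv = 1.3·780 − (780/(0.75·469))·234.3 = 494.4 MPa, capped at F_nt → F'_nt = 494.4 MPa.
R_n = F'_nt · A_b · n = 494.4 × 113.1 × 8 / 1000 = 447.3 kN.
Design strength φR_n = 0.75 × 447.3 = 336 kN.

336 kN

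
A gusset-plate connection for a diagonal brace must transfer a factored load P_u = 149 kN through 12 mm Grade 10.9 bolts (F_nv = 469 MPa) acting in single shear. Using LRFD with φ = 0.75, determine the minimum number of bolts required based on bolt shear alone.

4 bolts

A_b = π·12²/4 = 113.1 mm².
Per-bolt design strength φR_n = 0.75 × 469 × 113.1 × 1 / 1000 = 39.78 kN.
n ≥ 149 / 39.78 = 3.745 → use 4 bolts.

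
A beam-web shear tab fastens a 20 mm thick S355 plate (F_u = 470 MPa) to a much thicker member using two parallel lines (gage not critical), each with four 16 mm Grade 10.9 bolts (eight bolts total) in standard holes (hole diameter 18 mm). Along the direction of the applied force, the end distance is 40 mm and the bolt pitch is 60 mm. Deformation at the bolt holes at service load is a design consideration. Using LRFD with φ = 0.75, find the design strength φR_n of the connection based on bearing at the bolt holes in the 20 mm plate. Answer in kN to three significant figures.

2150 kN

Per bolt r_n = 1.2 l_c t F_u ≤ 2.4 d t F_u; upper limit = 2.4 × 16 × 20 × 470 / 1000 = 361 kN.
Edge bolt: l_c = 40 − 18/2 = 31 mm → 1.2 × 31 × 20 × 470 / 1000 = 349.7 → r_n = 349.7 kN.
Interior bolts: l_c = 60 − 18 = 42 mm → 1.2 × 42 × 20 × 470 / 1000 = 473.8 → r_n = 361 kN.
R_n = 2 × 349.7 + 6 × 361 = 2865 kN.
Design strength φR_n = 0.75 × 2865 = 2150 kN.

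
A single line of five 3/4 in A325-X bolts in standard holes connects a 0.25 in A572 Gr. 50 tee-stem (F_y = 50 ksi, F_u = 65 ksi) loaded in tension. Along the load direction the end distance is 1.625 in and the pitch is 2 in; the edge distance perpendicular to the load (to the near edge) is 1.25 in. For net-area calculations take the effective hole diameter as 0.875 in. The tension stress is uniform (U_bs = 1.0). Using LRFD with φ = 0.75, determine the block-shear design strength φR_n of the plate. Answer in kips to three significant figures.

Shear plane L_v = 1.625 + 4·2 = 9.625 in; A_gv = 9.625 × 0.25 = 2.406 in².
A_nv = (9.625 − 4.5·0.875) × 0.25 = 1.422 in².
A_nt = (1.25 − 0.5·0.875) × 0.25 = 0.2031 in².
0.6 F_u A_nv = 55.45 kips; 0.6 F_y A_gv = 72.19 kips → shear rupture governs the shear term.
R_n = 55.45 + 1.0 × 65 × 0.2031 = 68.66 kips.
Design strength φR_n = 0.75 × 68.66 = 51.5 kips.

51.5 kips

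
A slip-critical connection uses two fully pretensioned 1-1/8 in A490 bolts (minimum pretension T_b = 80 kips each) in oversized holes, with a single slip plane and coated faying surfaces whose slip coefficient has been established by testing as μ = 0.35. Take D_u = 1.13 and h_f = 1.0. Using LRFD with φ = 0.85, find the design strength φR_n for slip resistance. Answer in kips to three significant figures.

R_n = μ · D_u · h_f · T_b · n_s · n_b = 0.35 × 1.13 × 1.0 × 80 × 1 × 2 = 63.28 kips.
Design strength φR_n = 0.85 × 63.28 = 53.8 kips.

53.8 kips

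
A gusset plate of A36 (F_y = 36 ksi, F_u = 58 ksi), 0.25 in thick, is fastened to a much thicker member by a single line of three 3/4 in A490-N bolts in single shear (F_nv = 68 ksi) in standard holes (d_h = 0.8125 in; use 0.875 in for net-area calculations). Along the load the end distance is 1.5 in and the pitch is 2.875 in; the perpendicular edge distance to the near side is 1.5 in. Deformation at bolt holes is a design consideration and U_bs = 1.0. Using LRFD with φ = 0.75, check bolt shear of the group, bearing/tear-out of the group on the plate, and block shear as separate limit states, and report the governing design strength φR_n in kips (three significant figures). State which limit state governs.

40.9 kips (block shear governs)

Bolt shear: A_b = π·0.75²/4 = 0.4418 in²; R_n = 68 × 0.4418 × 3 × 1 = 90.12 kips → 0.75 × 90.12 = 67.6 kips.
Bearing: edge l_c = 1.094, r_n = 19.03 kips; interior l_c = 2.062, r_n = 26.1 kips; R_n = 19.03 + 2·26.1 = 71.23 kips → 53.4 kips.
Block shear: A_gv = 1.812, A_nv = 1.266, A_nt = 0.2656 in²; R_n = min(0.6F_uA_nv, 0.6F_yA_gv) + U_bs·F_u·A_nt = 54.56 kips → 40.9 kips.
Block shear governs: 40.9 kips.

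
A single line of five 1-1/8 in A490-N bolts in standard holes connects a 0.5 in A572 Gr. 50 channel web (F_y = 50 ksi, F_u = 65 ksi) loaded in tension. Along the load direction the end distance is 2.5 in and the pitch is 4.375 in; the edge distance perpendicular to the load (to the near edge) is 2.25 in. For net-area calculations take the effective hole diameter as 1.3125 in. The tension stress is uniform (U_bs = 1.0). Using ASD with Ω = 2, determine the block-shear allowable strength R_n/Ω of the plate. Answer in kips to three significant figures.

Shear plane L_v = 2.5 + 4·4.375 = 20 in; A_gv = 20 × 0.5 = 10 in².
A_nv = (20 − 4.5·1.3125) × 0.5 = 7.047 in².
A_nt = (2.25 − 0.5·1.3125) × 0.5 = 0.7969 in².
0.6 F_u A_nv = 274.8 kips; 0.6 F_y A_gv = 300 kips → shear rupture governs the shear term.
R_n = 274.8 + 1.0 × 65 × 0.7969 = 326.6 kips.
Allowable strength R_n/Ω = 326.6 / 2 = 163 kips.

163 kips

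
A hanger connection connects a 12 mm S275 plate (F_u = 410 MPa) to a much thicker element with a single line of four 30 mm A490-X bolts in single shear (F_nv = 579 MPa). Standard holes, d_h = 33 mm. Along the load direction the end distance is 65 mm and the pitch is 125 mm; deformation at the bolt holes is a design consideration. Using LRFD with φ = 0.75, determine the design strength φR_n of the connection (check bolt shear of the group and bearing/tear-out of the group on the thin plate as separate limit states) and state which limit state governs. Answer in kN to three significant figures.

1010 kN (bearing governs)

Bolt shear: A_b = π·30²/4 = 706.9 mm²; R_n = 579 × 706.9 × 4 × 1 / 1000 = 1637 kN → 0.75 × 1637 = 1230 kN.
Bearing (1.2 l_c t F_u ≤ 2.4 d t F_u): upper limit = 2.4·30·12·410 / 1000 = 354.2 kN.
  Edge l_c = 65 − 33/2 = 48.5 → r_n = 286.3 kN; interior l_c = 125 − 33 = 92 → r_n = 354.2 kN.
  R_n,bearing = 1·286.3 + 3·354.2 = 1349 kN → 0.75 × 1349 = 1010 kN.
Bearing governs: 1010 kN.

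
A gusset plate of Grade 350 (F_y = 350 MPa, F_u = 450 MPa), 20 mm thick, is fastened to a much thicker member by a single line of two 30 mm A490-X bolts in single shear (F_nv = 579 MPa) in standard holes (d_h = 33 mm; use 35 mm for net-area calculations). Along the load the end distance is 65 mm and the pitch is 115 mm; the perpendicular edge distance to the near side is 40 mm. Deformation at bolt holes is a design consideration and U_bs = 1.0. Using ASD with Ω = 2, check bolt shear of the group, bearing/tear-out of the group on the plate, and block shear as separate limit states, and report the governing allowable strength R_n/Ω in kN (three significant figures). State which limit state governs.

409 kN (bolt shear governs)

Bolt shear: A_b = π·30²/4 = 706.9 mm²; R_n = 579 × 706.9 × 2 × 1 / 1000 = 818.5 kN → 818.5 / 2 = 409 kN.
Bearing: edge l_c = 48.5, r_n = 523.8 kN; interior l_c = 82, r_n = 648 kN; R_n = 523.8 + 1·648 = 1172 kN → 586 kN.
Block shear: A_gv = 3600, A_nv = 2550, A_nt = 450 mm²; R_n = min(0.6F_uA_nv, 0.6F_yA_gv) + U_bs·F_u·A_nt = 891 kN → 446 kN.
Bolt shear governs: 409 kN.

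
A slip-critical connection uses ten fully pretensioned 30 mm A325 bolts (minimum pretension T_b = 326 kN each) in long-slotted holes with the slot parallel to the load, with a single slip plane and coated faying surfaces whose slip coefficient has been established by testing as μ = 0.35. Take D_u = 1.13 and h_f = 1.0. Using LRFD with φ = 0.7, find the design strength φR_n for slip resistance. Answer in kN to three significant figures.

903 kN

R_n = μ · D_u · h_f · T_b · n_s · n_b = 0.35 × 1.13 × 1.0 × 326 × 1 × 10 = 1289 kN.
Design strength φR_n = 0.7 × 1289 = 903 kN.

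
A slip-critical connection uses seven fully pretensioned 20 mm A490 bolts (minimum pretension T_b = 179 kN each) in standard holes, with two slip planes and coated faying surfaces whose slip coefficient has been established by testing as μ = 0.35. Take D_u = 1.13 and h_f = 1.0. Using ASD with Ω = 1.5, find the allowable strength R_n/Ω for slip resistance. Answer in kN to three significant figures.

R_n = μ · D_u · h_f · T_b · n_s · n_b = 0.35 × 1.13 × 1.0 × 179 × 2 × 7 = 991.1 kN.
Allowable strength R_n/Ω = 991.1 / 1.5 = 661 kN.

661 kN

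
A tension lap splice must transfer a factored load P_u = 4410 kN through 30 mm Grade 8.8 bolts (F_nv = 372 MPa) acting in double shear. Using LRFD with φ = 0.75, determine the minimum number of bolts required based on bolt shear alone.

A_b = π·30²/4 = 706.9 mm².
Per-bolt design strength φR_n = 0.75 × 372 × 706.9 × 2 / 1000 = 394.4 kN.
n ≥ 4410 / 394.4 = 11.18 → use 12 bolts.

12 bolts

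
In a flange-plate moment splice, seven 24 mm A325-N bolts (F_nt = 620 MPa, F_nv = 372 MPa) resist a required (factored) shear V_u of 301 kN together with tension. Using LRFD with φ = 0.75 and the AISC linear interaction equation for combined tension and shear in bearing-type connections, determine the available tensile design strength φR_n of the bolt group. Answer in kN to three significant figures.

1410 kN

A_b = π·24²/4 = 452.4 mm²; f_rv = 301 × 1000 / (7 × 452.4) = 95.05 MPa.
F'_nt = 1.3 F_nt − (F_nt / φF_nv) f_rv = 1.3·620 − (620/(0.75·372))·95.05 = 594.8 MPa, capped at F_nt → F'_nt = 594.8 MPa.
R_n = F'_nt · A_b · n = 594.8 × 452.4 × 7 / 1000 = 1883 kN.
Design strength φR_n = 0.75 × 1883 = 1410 kN.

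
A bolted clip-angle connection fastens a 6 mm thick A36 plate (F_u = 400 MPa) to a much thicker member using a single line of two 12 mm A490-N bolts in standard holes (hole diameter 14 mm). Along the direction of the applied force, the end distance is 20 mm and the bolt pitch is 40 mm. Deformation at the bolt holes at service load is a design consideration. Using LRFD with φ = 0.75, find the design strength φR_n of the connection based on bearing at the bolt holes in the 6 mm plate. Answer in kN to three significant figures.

79.9 kN

Per bolt r_n = 1.2 l_c t F_u ≤ 2.4 d t F_u; upper limit = 2.4 × 12 × 6 × 400 / 1000 = 69.12 kN.
Edge bolt: l_c = 20 − 14/2 = 13 mm → 1.2 × 13 × 6 × 400 / 1000 = 37.44 → r_n = 37.44 kN.
Interior bolts: l_c = 40 − 14 = 26 mm → 1.2 × 26 × 6 × 400 / 1000 = 74.88 → r_n = 69.12 kN.
R_n = 1 × 37.44 + 1 × 69.12 = 106.6 kN.
Design strength φR_n = 0.75 × 106.6 = 79.9 kN.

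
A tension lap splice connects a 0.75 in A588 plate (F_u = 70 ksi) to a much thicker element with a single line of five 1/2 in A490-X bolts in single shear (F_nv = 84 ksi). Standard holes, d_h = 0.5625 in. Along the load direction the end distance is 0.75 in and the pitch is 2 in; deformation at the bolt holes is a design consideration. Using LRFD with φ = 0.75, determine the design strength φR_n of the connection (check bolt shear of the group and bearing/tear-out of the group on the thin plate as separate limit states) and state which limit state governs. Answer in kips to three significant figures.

61.9 kips (bolt shear governs)

Bolt shear: A_b = π·0.5²/4 = 0.1963 in²; R_n = 84 × 0.1963 × 5 × 1 = 82.47 kips → 0.75 × 82.47 = 61.9 kips.
Bearing (1.2 l_c t F_u ≤ 2.4 d t F_u): upper limit = 2.4·0.5·0.75·70 = 63 kips.
  Edge l_c = 0.75 − 0.5625/2 = 0.4688 → r_n = 29.53 kips; interior l_c = 2 − 0.5625 = 1.438 → r_n = 63 kips.
  R_n,bearing = 1·29.53 + 4·63 = 281.5 kips → 0.75 × 281.5 = 211 kips.
Bolt shear governs: 61.9 kips.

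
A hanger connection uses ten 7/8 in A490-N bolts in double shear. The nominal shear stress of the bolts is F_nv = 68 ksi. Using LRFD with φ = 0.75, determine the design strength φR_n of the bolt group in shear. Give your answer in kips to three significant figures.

613 kips

A_b = π × 0.875² / 4 = 0.6013 in².
R_n = F_nv · A_b · n · n_s = 68 × 0.6013 × 10 × 2 = 817.8 kips.
Design strength φR_n = 0.75 × 817.8 = 613 kips.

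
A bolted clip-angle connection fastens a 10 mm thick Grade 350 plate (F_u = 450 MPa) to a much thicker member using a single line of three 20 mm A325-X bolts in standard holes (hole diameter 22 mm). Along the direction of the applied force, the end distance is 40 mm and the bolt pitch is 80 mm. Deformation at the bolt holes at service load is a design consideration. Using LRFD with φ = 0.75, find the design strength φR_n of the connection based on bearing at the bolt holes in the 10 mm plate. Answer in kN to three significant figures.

Per bolt r_n = 1.2 l_c t F_u ≤ 2.4 d t F_u; upper limit = 2.4 × 20 × 10 × 450 / 1000 = 216 kN.
Edge bolt: l_c = 40 − 22/2 = 29 mm → 1.2 × 29 × 10 × 450 / 1000 = 156.6 → r_n = 156.6 kN.
Interior bolts: l_c = 80 − 22 = 58 mm → 1.2 × 58 × 10 × 450 / 1000 = 313.2 → r_n = 216 kN.
R_n = 1 × 156.6 + 2 × 216 = 588.6 kN.
Design strength φR_n = 0.75 × 588.6 = 441 kN.

441 kN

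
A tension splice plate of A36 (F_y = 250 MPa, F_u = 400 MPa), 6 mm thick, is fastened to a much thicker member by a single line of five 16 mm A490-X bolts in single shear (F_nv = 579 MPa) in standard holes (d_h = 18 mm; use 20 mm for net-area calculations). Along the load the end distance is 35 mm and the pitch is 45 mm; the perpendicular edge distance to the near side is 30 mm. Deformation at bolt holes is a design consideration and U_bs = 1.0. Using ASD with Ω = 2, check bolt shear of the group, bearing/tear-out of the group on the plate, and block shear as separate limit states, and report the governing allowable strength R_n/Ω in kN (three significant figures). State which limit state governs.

Bolt shear: A_b = π·16²/4 = 201.1 mm²; R_n = 579 × 201.1 × 5 × 1 / 1000 = 582.1 kN → 582.1 / 2 = 291 kN.
Bearing: edge l_c = 26, r_n = 74.88 kN; interior l_c = 27, r_n = 77.76 kN; R_n = 74.88 + 4·77.76 = 385.9 kN → 193 kN.
Block shear: A_gv = 1290, A_nv = 750, A_nt = 120 mm²; R_n = min(0.6F_uA_nv, 0.6F_yA_gv) + U_bs·F_u·A_nt = 228 kN → 114 kN.
Block shear governs: 114 kN.

114 kN (block shear governs)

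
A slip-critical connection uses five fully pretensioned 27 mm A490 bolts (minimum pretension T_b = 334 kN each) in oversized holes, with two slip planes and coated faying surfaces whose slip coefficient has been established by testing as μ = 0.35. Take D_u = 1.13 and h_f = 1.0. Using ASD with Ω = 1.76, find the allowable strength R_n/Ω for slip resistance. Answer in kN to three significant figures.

R_n = μ · D_u · h_f · T_b · n_s · n_b = 0.35 × 1.13 × 1.0 × 334 × 2 × 5 = 1321 kN.
Allowable strength R_n/Ω = 1321 / 1.76 = 751 kN.

751 kN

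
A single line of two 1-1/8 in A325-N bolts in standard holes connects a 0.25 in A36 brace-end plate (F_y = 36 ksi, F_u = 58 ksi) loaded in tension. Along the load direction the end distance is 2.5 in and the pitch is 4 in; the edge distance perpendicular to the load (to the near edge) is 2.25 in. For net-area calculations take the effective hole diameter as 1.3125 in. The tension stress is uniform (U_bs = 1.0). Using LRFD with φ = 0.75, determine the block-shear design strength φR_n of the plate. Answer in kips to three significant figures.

43.7 kips

Shear plane L_v = 2.5 + 1·4 = 6.5 in; A_gv = 6.5 × 0.25 = 1.625 in².
A_nv = (6.5 − 1.5·1.3125) × 0.25 = 1.133 in².
A_nt = (2.25 − 0.5·1.3125) × 0.25 = 0.3984 in².
0.6 F_u A_nv = 39.42 kips; 0.6 F_y A_gv = 35.1 kips → shear yielding governs the shear term.
R_n = 35.1 + 1.0 × 58 × 0.3984 = 58.21 kips.
Design strength φR_n = 0.75 × 58.21 = 43.7 kips.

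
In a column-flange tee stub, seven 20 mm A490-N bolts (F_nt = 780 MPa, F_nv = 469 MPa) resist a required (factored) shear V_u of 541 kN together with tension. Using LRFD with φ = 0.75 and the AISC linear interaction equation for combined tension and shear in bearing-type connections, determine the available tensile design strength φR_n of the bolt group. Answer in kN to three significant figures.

A_b = π·20²/4 = 314.2 mm²; f_rv = 541 × 1000 / (7 × 314.2) = 246 MPa.
F'_nt = 1.3 F_nt − (F_nt / φF_nv) f_rv = 1.3·780 − (780/(0.75·469))·246 = 468.5 MPa, capped at F_nt → F'_nt = 468.5 MPa.
R_n = F'_nt · A_b · n = 468.5 × 314.2 × 7 / 1000 = 1030 kN.
Design strength φR_n = 0.75 × 1030 = 773 kN.

773 kN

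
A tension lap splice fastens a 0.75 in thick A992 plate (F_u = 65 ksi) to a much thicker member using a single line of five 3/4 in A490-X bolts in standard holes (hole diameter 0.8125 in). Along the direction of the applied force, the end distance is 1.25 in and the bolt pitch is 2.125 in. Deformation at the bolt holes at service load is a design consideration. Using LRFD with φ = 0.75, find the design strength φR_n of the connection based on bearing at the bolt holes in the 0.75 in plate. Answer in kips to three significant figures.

Per bolt r_n = 1.2 l_c t F_u ≤ 2.4 d t F_u; upper limit = 2.4 × 0.75 × 0.75 × 65 = 87.75 kips.
Edge bolt: l_c = 1.25 − 0.8125/2 = 0.8438 in → 1.2 × 0.8438 × 0.75 × 65 = 49.36 → r_n = 49.36 kips.
Interior bolts: l_c = 2.125 − 0.8125 = 1.312 in → 1.2 × 1.312 × 0.75 × 65 = 76.78 → r_n = 76.78 kips.
R_n = 1 × 49.36 + 4 × 76.78 = 356.5 kips.
Design strength φR_n = 0.75 × 356.5 = 267 kips.

267 kips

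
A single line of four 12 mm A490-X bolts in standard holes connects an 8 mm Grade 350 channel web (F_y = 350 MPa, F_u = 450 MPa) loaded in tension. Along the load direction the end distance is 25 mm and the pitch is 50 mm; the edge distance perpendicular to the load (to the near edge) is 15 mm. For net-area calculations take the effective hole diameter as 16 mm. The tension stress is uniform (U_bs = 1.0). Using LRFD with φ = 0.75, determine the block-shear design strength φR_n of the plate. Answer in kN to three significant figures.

Shear plane L_v = 25 + 3·50 = 175 mm; A_gv = 175 × 8 = 1400 mm².
A_nv = (175 − 3.5·16) × 8 = 952 mm².
A_nt = (15 − 0.5·16) × 8 = 56 mm².
0.6 F_u A_nv = 257 kN; 0.6 F_y A_gv = 294 kN → shear rupture governs the shear term.
R_n = 257 + 1.0 × 450 × 56 / 1000 = 282.2 kN.
Design strength φR_n = 0.75 × 282.2 = 212 kN.

212 kN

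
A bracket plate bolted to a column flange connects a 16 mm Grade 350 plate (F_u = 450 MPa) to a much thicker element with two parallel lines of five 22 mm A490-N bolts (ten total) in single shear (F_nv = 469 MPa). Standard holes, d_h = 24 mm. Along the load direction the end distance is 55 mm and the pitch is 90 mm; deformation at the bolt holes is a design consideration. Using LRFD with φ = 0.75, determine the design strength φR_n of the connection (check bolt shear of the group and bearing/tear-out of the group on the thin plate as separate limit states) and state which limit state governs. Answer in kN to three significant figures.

Bolt shear: A_b = π·22²/4 = 380.1 mm²; R_n = 469 × 380.1 × 10 × 1 / 1000 = 1783 kN → 0.75 × 1783 = 1340 kN.
Bearing (1.2 l_c t F_u ≤ 2.4 d t F_u): upper limit = 2.4·22·16·450 / 1000 = 380.2 kN.
  Edge l_c = 55 − 24/2 = 43 → r_n = 371.5 kN; interior l_c = 90 − 24 = 66 → r_n = 380.2 kN.
  R_n,bearing = 2·371.5 + 8·380.2 = 3784 kN → 0.75 × 3784 = 2840 kN.
Bolt shear governs: 1340 kN.

1340 kN (bolt shear governs)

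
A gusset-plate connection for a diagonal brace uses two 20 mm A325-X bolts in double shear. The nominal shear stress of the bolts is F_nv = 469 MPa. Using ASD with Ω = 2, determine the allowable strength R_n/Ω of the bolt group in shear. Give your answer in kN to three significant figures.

295 kN

A_b = π × 20² / 4 = 314.2 mm².
R_n = F_nv · A_b · n · n_s = 469 × 314.2 × 2 × 2 / 1000 = 589.4 kN.
Allowable strength R_n/Ω = 589.4 / 2 = 295 kN.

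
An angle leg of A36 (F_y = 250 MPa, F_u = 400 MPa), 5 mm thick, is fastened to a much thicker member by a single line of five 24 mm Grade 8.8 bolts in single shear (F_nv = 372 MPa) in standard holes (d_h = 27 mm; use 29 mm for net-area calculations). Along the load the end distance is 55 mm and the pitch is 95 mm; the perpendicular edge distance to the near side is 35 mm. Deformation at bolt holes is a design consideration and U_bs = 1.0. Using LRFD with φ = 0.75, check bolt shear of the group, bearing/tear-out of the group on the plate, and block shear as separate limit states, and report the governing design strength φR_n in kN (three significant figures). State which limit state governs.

275 kN (block shear governs)

Bolt shear: A_b = π·24²/4 = 452.4 mm²; R_n = 372 × 452.4 × 5 × 1 / 1000 = 841.4 kN → 0.75 × 841.4 = 631 kN.
Bearing: edge l_c = 41.5, r_n = 99.6 kN; interior l_c = 68, r_n = 115.2 kN; R_n = 99.6 + 4·115.2 = 560.4 kN → 420 kN.
Block shear: A_gv = 2175, A_nv = 1522, A_nt = 102.5 mm²; R_n = min(0.6F_uA_nv, 0.6F_yA_gv) + U_bs·F_u·A_nt = 367.2 kN → 275 kN.
Block shear governs: 275 kN.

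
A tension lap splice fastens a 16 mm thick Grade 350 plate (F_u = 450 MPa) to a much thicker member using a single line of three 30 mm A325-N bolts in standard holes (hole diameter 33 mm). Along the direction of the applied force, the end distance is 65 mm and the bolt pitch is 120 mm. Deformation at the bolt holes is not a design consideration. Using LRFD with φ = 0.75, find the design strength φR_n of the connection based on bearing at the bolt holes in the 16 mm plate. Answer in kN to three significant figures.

1360 kN

Per bolt r_n = 1.5 l_c t F_u ≤ 3.0 d t F_u; upper limit = 3.0 × 30 × 16 × 450 / 1000 = 648 kN.
Edge bolt: l_c = 65 − 33/2 = 48.5 mm → 1.5 × 48.5 × 16 × 450 / 1000 = 523.8 → r_n = 523.8 kN.
Interior bolts: l_c = 120 − 33 = 87 mm → 1.5 × 87 × 16 × 450 / 1000 = 939.6 → r_n = 648 kN.
R_n = 1 × 523.8 + 2 × 648 = 1820 kN.
Design strength φR_n = 0.75 × 1820 = 1360 kN.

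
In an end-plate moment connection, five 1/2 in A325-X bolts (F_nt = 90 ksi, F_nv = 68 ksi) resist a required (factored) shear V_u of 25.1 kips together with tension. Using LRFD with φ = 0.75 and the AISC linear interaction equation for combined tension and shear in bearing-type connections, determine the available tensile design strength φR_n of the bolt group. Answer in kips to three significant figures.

52.9 kips

A_b = π·0.5²/4 = 0.1963 in²; f_rv = 25.1 / (5 × 0.1963) = 25.57 ksi.
F'_nt = 1.3 F_nt − (F_nt / φF_nv) f_rv = 1.3·90 − (90/(0.75·68))·25.57 = 71.88 ksi, capped at F_nt → F'_nt = 71.88 ksi.
R_n = F'_nt · A_b · n = 71.88 × 0.1963 × 5 = 70.57 kips.
Design strength φR_n = 0.75 × 70.57 = 52.9 kips.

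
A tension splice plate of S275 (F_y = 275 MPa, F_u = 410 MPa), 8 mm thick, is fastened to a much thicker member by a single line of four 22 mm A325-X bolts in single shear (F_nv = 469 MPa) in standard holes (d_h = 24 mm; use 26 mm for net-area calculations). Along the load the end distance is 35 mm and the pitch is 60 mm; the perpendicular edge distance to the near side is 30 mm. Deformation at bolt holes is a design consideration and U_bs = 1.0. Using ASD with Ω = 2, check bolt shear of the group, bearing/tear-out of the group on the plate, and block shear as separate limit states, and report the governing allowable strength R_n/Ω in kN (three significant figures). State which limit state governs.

150 kN (block shear governs)

Bolt shear: A_b = π·22²/4 = 380.1 mm²; R_n = 469 × 380.1 × 4 × 1 / 1000 = 713.1 kN → 713.1 / 2 = 357 kN.
Bearing: edge l_c = 23, r_n = 90.53 kN; interior l_c = 36, r_n = 141.7 kN; R_n = 90.53 + 3·141.7 = 515.6 kN → 258 kN.
Block shear: A_gv = 1720, A_nv = 992, A_nt = 136 mm²; R_n = min(0.6F_uA_nv, 0.6F_yA_gv) + U_bs·F_u·A_nt = 299.8 kN → 150 kN.
Block shear governs: 150 kN.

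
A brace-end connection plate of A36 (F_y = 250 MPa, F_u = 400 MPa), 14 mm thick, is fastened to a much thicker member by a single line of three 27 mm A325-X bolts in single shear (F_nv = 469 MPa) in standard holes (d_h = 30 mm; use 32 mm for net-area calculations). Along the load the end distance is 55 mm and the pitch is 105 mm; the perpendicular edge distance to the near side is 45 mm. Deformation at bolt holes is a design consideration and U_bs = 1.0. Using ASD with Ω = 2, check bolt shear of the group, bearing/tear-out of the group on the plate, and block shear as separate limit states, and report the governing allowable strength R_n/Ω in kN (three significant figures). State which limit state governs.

359 kN (block shear governs)

Bolt shear: A_b = π·27²/4 = 572.6 mm²; R_n = 469 × 572.6 × 3 × 1 / 1000 = 805.6 kN → 805.6 / 2 = 403 kN.
Bearing: edge l_c = 40, r_n = 268.8 kN; interior l_c = 75, r_n = 362.9 kN; R_n = 268.8 + 2·362.9 = 994.6 kN → 497 kN.
Block shear: A_gv = 3710, A_nv = 2590, A_nt = 406 mm²; R_n = min(0.6F_uA_nv, 0.6F_yA_gv) + U_bs·F_u·A_nt = 718.9 kN → 359 kN.
Block shear governs: 359 kN.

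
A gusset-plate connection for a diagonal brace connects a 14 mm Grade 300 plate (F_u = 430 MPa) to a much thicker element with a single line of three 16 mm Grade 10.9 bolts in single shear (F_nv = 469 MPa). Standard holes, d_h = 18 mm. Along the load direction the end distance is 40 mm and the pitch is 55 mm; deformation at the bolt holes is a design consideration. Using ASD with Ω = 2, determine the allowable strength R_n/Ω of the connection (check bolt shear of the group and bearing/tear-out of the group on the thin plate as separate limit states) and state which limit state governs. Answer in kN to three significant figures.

Bolt shear: A_b = π·16²/4 = 201.1 mm²; R_n = 469 × 201.1 × 3 × 1 / 1000 = 282.9 kN → 282.9 / 2 = 141 kN.
Bearing (1.2 l_c t F_u ≤ 2.4 d t F_u): upper limit = 2.4·16·14·430 / 1000 = 231.2 kN.
  Edge l_c = 40 − 18/2 = 31 → r_n = 223.9 kN; interior l_c = 55 − 18 = 37 → r_n = 231.2 kN.
  R_n,bearing = 1·223.9 + 2·231.2 = 686.3 kN → 686.3 / 2 = 343 kN.
Bolt shear governs: 141 kN.

141 kN (bolt shear governs)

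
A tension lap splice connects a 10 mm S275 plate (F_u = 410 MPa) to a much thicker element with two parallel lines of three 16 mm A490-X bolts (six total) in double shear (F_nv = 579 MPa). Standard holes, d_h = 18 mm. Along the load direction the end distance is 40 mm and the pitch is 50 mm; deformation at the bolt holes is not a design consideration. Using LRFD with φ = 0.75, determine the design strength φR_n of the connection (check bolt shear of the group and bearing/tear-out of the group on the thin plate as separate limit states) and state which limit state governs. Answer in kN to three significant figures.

Bolt shear: A_b = π·16²/4 = 201.1 mm²; R_n = 579 × 201.1 × 6 × 2 / 1000 = 1397 kN → 0.75 × 1397 = 1050 kN.
Bearing (1.5 l_c t F_u ≤ 3.0 d t F_u): upper limit = 3.0·16·10·410 / 1000 = 196.8 kN.
  Edge l_c = 40 − 18/2 = 31 → r_n = 190.7 kN; interior l_c = 50 − 18 = 32 → r_n = 196.8 kN.
  R_n,bearing = 2·190.7 + 4·196.8 = 1168 kN → 0.75 × 1168 = 876 kN.
Bearing governs: 876 kN.

876 kN (bearing governs)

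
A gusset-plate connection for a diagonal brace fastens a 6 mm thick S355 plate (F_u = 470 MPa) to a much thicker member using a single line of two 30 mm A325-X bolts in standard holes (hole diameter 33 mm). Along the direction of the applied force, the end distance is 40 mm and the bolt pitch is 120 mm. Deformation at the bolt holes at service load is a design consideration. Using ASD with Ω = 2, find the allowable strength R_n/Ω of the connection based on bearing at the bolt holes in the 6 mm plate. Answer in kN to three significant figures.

141 kN

Per bolt r_n = 1.2 l_c t F_u ≤ 2.4 d t F_u; upper limit = 2.4 × 30 × 6 × 470 / 1000 = 203 kN.
Edge bolt: l_c = 40 − 33/2 = 23.5 mm → 1.2 × 23.5 × 6 × 470 / 1000 = 79.52 → r_n = 79.52 kN.
Interior bolts: l_c = 120 − 33 = 87 mm → 1.2 × 87 × 6 × 470 / 1000 = 294.4 → r_n = 203 kN.
R_n = 1 × 79.52 + 1 × 203 = 282.6 kN.
Allowable strength R_n/Ω = 282.6 / 2 = 141 kN.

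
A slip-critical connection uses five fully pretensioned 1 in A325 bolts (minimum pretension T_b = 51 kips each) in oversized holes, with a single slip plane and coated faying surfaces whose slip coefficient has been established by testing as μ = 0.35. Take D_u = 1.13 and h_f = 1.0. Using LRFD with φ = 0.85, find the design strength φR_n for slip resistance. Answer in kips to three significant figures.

R_n = μ · D_u · h_f · T_b · n_s · n_b = 0.35 × 1.13 × 1.0 × 51 × 1 × 5 = 100.9 kips.
Design strength φR_n = 0.85 × 100.9 = 85.7 kips.

85.7 kips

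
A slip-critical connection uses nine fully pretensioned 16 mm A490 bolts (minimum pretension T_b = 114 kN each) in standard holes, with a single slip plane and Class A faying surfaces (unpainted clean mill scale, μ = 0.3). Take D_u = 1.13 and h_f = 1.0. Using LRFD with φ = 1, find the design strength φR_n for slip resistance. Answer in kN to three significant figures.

348 kN

R_n = μ · D_u · h_f · T_b · n_s · n_b = 0.3 × 1.13 × 1.0 × 114 × 1 × 9 = 347.8 kN.
Design strength φR_n = 1 × 347.8 = 348 kN.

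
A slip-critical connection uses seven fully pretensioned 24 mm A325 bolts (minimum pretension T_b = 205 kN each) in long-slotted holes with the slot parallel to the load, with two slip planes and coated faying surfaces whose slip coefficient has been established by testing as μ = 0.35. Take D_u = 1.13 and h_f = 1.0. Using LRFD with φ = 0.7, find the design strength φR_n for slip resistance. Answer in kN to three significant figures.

R_n = μ · D_u · h_f · T_b · n_s · n_b = 0.35 × 1.13 × 1.0 × 205 × 2 × 7 = 1135 kN.
Design strength φR_n = 0.7 × 1135 = 795 kN.

795 kN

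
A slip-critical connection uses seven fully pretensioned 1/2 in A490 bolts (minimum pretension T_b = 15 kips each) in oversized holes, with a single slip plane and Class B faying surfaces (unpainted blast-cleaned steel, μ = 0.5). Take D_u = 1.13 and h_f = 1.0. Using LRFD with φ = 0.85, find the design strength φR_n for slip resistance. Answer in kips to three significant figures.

50.4 kips

R_n = μ · D_u · h_f · T_b · n_s · n_b = 0.5 × 1.13 × 1.0 × 15 × 1 × 7 = 59.32 kips.
Design strength φR_n = 0.85 × 59.32 = 50.4 kips.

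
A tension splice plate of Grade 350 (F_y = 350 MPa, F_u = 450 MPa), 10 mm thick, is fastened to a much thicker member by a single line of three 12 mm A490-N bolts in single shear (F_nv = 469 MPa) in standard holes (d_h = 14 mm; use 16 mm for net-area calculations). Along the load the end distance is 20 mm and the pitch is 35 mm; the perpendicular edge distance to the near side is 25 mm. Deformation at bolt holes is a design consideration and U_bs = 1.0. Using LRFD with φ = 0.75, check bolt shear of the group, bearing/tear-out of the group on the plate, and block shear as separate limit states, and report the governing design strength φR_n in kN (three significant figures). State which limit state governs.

119 kN (bolt shear governs)

Bolt shear: A_b = π·12²/4 = 113.1 mm²; R_n = 469 × 113.1 × 3 × 1 / 1000 = 159.1 kN → 0.75 × 159.1 = 119 kN.
Bearing: edge l_c = 13, r_n = 70.2 kN; interior l_c = 21, r_n = 113.4 kN; R_n = 70.2 + 2·113.4 = 297 kN → 223 kN.
Block shear: A_gv = 900, A_nv = 500, A_nt = 170 mm²; R_n = min(0.6F_uA_nv, 0.6F_yA_gv) + U_bs·F_u·A_nt = 211.5 kN → 159 kN.
Bolt shear governs: 119 kN.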